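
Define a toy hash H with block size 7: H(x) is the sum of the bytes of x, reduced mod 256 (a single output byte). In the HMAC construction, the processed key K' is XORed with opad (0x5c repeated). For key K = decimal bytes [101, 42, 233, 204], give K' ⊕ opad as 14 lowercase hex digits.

3976b5905c5c5c

Key decimal bytes [101, 42, 233, 204] = 65 2a e9 cc is 4 bytes ≤ B = 7; zero-pad to 7 bytes: K' = 65 2a e9 cc 00 00 00.
XOR each byte with 0x5c: 65⊕5c=39, 2a⊕5c=76, e9⊕5c=b5, cc⊕5c=90, 00⊕5c=5c, 00⊕5c=5c, 00⊕5c=5c.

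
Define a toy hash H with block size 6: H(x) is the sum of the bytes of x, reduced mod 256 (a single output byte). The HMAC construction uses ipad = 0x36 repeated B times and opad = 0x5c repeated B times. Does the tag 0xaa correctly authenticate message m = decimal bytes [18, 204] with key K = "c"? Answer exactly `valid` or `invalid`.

Key "c" = 63 is 1 byte ≤ B = 6; zero-pad to 6 bytes: K' = 63 00 00 00 00 00.
K' ⊕ ipad = 55 36 36 36 36 36; K' ⊕ opad = 3f 5c 5c 5c 5c 5c.
Inner hash: sum = 85+54+54+54+54+54+18+204 = 577; mod 256 = 65 → 41.
Outer hash (recomputed tag): sum = 63+92+92+92+92+92+65 = 588; mod 256 = 76 → 4c.
Recomputed tag = 4c; claimed = aa → mismatch.

invalid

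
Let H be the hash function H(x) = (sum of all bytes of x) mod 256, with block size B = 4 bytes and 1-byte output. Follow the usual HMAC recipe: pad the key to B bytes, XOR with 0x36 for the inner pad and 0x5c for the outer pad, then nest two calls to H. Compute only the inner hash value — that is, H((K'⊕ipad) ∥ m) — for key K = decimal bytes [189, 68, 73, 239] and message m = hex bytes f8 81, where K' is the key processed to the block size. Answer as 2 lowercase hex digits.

ce

Key decimal bytes [189, 68, 73, 239] = bd 44 49 ef is exactly B = 4 bytes: K' = bd 44 49 ef.
K' ⊕ ipad = 8b 72 7f d9.
Inner input = 8b 72 7f d9 ∥ f8 81.
Inner hash: sum = 139+114+127+217+248+129 = 974; mod 256 = 206 → ce.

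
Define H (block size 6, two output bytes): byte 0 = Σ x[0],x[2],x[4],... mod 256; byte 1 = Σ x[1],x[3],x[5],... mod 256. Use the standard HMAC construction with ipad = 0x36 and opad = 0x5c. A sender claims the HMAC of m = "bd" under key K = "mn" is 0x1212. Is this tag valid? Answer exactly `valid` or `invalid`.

valid

Key "mn" = 6d 6e is 2 bytes ≤ B = 6; zero-pad to 6 bytes: K' = 6d 6e 00 00 00 00.
K' ⊕ ipad = 5b 58 36 36 36 36; K' ⊕ opad = 31 32 5c 5c 5c 5c.
Inner hash: even-index sum = 297 mod 256 = 41; odd-index sum = 296 mod 256 = 40 → 29 28.
Outer hash (recomputed tag): even-index sum = 274 mod 256 = 18; odd-index sum = 274 mod 256 = 18 → 12 12.
Recomputed tag = 1212; claimed = 1212 → match.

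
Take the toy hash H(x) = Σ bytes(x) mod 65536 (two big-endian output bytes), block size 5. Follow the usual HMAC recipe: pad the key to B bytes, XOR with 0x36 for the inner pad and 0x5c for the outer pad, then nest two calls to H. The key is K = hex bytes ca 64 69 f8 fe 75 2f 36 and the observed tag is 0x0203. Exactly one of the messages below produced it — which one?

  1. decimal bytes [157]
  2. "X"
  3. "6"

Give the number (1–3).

Key hex bytes ca 64 69 f8 fe 75 2f 36 is 8 bytes > B = 5, so hash it first: H(key) = 04 67, then zero-pad to 5 bytes: K' = 04 67 00 00 00.
K' ⊕ ipad = 32 51 36 36 36; K' ⊕ opad = 58 3b 5c 5c 5c.
m1: inner = H(32 51 36 36 36 9d) = 01 c2; tag = H(58 3b 5c 5c 5c 01 c2) = 026a
m2: inner = H(32 51 36 36 36 58) = 01 7d; tag = H(58 3b 5c 5c 5c 01 7d) = 0225
m3: inner = H(32 51 36 36 36 36) = 01 5b; tag = H(58 3b 5c 5c 5c 01 5b) = 0203 ← matches

3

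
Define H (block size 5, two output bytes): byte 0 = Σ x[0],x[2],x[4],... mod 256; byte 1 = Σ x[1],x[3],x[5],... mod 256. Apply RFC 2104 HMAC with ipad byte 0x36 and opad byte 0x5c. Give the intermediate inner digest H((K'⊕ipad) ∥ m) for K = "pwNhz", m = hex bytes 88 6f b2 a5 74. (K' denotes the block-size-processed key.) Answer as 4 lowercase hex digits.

Key "pwNhz" = 70 77 4e 68 7a is exactly B = 5 bytes: K' = 70 77 4e 68 7a.
K' ⊕ ipad = 46 41 78 5e 4c.
Inner input = 46 41 78 5e 4c ∥ 88 6f b2 a5 74.
Inner hash: even-index sum = 542 mod 256 = 30; odd-index sum = 589 mod 256 = 77 → 1e 4d.

1e4d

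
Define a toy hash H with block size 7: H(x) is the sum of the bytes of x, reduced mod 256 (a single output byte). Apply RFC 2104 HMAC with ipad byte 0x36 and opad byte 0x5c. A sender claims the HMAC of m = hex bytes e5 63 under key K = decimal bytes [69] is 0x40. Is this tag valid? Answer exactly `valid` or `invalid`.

Key decimal bytes [69] = 45 is 1 byte ≤ B = 7; zero-pad to 7 bytes: K' = 45 00 00 00 00 00 00.
K' ⊕ ipad = 73 36 36 36 36 36 36; K' ⊕ opad = 19 5c 5c 5c 5c 5c 5c.
Inner hash: sum = 115+54+54+54+54+54+54+229+99 = 767; mod 256 = 255 → ff.
Outer hash (recomputed tag): sum = 25+92+92+92+92+92+92+255 = 832; mod 256 = 64 → 40.
Recomputed tag = 40; claimed = 40 → match.

valid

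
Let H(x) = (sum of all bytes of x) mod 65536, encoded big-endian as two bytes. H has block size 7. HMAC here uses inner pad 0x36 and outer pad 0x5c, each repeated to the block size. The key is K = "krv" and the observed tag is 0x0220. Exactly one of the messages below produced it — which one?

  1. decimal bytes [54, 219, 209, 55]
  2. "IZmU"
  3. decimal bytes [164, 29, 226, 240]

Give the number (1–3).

Key "krv" = 6b 72 76 is 3 bytes ≤ B = 7; zero-pad to 7 bytes: K' = 6b 72 76 00 00 00 00.
K' ⊕ ipad = 5d 44 40 36 36 36 36; K' ⊕ opad = 37 2e 2a 5c 5c 5c 5c.
m1: inner = H(5d 44 40 36 36 36 36 36 db d1 37) = 03 d2; tag = H(37 2e 2a 5c 5c 5c 5c 03 d2) = 02d4
m2: inner = H(5d 44 40 36 36 36 36 49 5a 6d 55) = 03 1e; tag = H(37 2e 2a 5c 5c 5c 5c 03 1e) = 0220 ← matches
m3: inner = H(5d 44 40 36 36 36 36 a4 1d e2 f0) = 04 4c; tag = H(37 2e 2a 5c 5c 5c 5c 04 4c) = 024f

2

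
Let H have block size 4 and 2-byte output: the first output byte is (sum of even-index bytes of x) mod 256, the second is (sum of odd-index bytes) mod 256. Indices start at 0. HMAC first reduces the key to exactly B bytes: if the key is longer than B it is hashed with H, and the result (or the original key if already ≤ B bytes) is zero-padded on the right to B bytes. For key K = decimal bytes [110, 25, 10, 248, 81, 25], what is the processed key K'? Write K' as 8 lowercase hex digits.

|K| = 6 > B = 4, so first hash the key.
H(K): even-index sum = 201 mod 256 = 201; odd-index sum = 298 mod 256 = 42 → c9 2a.
Zero-pad H(K) = c9 2a to 4 bytes: K' = c9 2a 00 00.

c92a0000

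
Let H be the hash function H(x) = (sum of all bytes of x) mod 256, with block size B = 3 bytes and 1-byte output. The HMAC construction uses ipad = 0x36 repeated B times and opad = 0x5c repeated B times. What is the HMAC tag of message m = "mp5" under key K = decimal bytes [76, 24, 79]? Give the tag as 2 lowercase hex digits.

Key decimal bytes [76, 24, 79] = 4c 18 4f is exactly B = 3 bytes: K' = 4c 18 4f.
K' ⊕ ipad = 7a 2e 79.  K' ⊕ opad = 10 44 13.
Inner input = (K'⊕ipad) ∥ m = 7a 2e 79 ∥ 6d 70 35.
Inner hash: sum = 122+46+121+109+112+53 = 563; mod 256 = 51 → 33.
Outer input = (K'⊕opad) ∥ inner = 10 44 13 ∥ 33.
Outer hash (tag): sum = 16+68+19+51 = 154 → 9a.

9a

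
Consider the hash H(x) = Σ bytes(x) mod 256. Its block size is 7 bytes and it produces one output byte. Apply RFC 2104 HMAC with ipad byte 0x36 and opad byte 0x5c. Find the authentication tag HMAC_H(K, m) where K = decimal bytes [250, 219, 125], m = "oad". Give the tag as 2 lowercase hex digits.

Key decimal bytes [250, 219, 125] = fa db 7d is 3 bytes ≤ B = 7; zero-pad to 7 bytes: K' = fa db 7d 00 00 00 00.
K' ⊕ ipad = cc ed 4b 36 36 36 36.  K' ⊕ opad = a6 87 21 5c 5c 5c 5c.
Inner input = (K'⊕ipad) ∥ m = cc ed 4b 36 36 36 36 ∥ 6f 61 64.
Inner hash: sum = 204+237+75+54+54+54+54+111+97+100 = 1040; mod 256 = 16 → 10.
Outer input = (K'⊕opad) ∥ inner = a6 87 21 5c 5c 5c 5c ∥ 10.
Outer hash (tag): sum = 166+135+33+92+92+92+92+16 = 718; mod 256 = 206 → ce.

ce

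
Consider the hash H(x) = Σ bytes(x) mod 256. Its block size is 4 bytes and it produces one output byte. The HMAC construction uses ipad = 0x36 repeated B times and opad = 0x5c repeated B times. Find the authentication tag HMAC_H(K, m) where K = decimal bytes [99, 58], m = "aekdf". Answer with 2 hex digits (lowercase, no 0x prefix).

Key decimal bytes [99, 58] = 63 3a is 2 bytes ≤ B = 4; zero-pad to 4 bytes: K' = 63 3a 00 00.
K' ⊕ ipad = 55 0c 36 36.  K' ⊕ opad = 3f 66 5c 5c.
Inner input = (K'⊕ipad) ∥ m = 55 0c 36 36 ∥ 61 65 6b 64 66.
Inner hash: sum = 85+12+54+54+97+101+107+100+102 = 712; mod 256 = 200 → c8.
Outer input = (K'⊕opad) ∥ inner = 3f 66 5c 5c ∥ c8.
Outer hash (tag): sum = 63+102+92+92+200 = 549; mod 256 = 37 → 25.

25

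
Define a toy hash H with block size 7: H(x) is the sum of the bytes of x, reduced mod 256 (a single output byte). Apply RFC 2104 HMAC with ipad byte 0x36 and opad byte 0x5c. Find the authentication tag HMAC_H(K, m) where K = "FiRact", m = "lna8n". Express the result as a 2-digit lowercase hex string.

Key "FiRact" = 46 69 52 61 63 74 is 6 bytes ≤ B = 7; zero-pad to 7 bytes: K' = 46 69 52 61 63 74 00.
K' ⊕ ipad = 70 5f 64 57 55 42 36.  K' ⊕ opad = 1a 35 0e 3d 3f 28 5c.
Inner input = (K'⊕ipad) ∥ m = 70 5f 64 57 55 42 36 ∥ 6c 6e 61 38 6e.
Inner hash: sum = 112+95+100+87+85+66+54+108+110+97+56+110 = 1080; mod 256 = 56 → 38.
Outer input = (K'⊕opad) ∥ inner = 1a 35 0e 3d 3f 28 5c ∥ 38.
Outer hash (tag): sum = 26+53+14+61+63+40+92+56 = 405; mod 256 = 149 → 95.

95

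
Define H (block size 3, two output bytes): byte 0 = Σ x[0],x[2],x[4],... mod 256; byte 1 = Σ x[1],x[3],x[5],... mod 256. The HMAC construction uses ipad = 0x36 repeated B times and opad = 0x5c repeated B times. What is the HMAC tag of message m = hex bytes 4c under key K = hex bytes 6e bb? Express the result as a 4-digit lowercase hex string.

6775

Key hex bytes 6e bb is 2 bytes ≤ B = 3; zero-pad to 3 bytes: K' = 6e bb 00.
K' ⊕ ipad = 58 8d 36.  K' ⊕ opad = 32 e7 5c.
Inner input = (K'⊕ipad) ∥ m = 58 8d 36 ∥ 4c.
Inner hash: even-index sum = 142 mod 256 = 142; odd-index sum = 217 mod 256 = 217 → 8e d9.
Outer input = (K'⊕opad) ∥ inner = 32 e7 5c ∥ 8e d9.
Outer hash (tag): even-index sum = 359 mod 256 = 103; odd-index sum = 373 mod 256 = 117 → 67 75.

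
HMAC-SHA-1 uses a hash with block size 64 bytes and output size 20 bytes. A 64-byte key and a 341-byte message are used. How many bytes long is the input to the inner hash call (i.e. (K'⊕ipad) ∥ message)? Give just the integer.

Key is 64 ≤ 64 bytes, zero-padded: |K'| = 64.
Inner input = (K'⊕ipad) ∥ m → 64 + 341 = 405 bytes.

405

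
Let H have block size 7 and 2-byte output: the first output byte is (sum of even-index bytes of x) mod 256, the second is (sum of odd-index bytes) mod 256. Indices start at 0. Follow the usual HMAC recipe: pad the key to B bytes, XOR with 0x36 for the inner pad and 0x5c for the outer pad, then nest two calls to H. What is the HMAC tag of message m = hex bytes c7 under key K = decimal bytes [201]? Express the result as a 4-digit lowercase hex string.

Key decimal bytes [201] = c9 is 1 byte ≤ B = 7; zero-pad to 7 bytes: K' = c9 00 00 00 00 00 00.
K' ⊕ ipad = ff 36 36 36 36 36 36.  K' ⊕ opad = 95 5c 5c 5c 5c 5c 5c.
Inner input = (K'⊕ipad) ∥ m = ff 36 36 36 36 36 36 ∥ c7.
Inner hash: even-index sum = 417 mod 256 = 161; odd-index sum = 361 mod 256 = 105 → a1 69.
Outer input = (K'⊕opad) ∥ inner = 95 5c 5c 5c 5c 5c 5c ∥ a1 69.
Outer hash (tag): even-index sum = 530 mod 256 = 18; odd-index sum = 437 mod 256 = 181 → 12 b5.

12b5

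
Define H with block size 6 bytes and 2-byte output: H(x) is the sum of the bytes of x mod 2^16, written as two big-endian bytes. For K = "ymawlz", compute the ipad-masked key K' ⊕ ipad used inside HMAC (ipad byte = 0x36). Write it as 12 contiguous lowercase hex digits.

Key "ymawlz" = 79 6d 61 77 6c 7a is exactly B = 6 bytes: K' = 79 6d 61 77 6c 7a.
XOR each byte with 0x36: 79⊕36=4f, 6d⊕36=5b, 61⊕36=57, 77⊕36=41, 6c⊕36=5a, 7a⊕36=4c.

4f5b57415a4c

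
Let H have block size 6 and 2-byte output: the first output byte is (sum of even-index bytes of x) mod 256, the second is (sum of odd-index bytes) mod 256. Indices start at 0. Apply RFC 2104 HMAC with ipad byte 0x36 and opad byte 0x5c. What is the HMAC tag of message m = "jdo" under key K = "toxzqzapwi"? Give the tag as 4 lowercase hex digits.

69f2

Key "toxzqzapwi" = 74 6f 78 7a 71 7a 61 70 77 69 is 10 bytes > B = 6, so hash it first: H(key) = 35 3c, then zero-pad to 6 bytes: K' = 35 3c 00 00 00 00.
K' ⊕ ipad = 03 0a 36 36 36 36.  K' ⊕ opad = 69 60 5c 5c 5c 5c.
Inner input = (K'⊕ipad) ∥ m = 03 0a 36 36 36 36 ∥ 6a 64 6f.
Inner hash: even-index sum = 328 mod 256 = 72; odd-index sum = 218 mod 256 = 218 → 48 da.
Outer input = (K'⊕opad) ∥ inner = 69 60 5c 5c 5c 5c ∥ 48 da.
Outer hash (tag): even-index sum = 361 mod 256 = 105; odd-index sum = 498 mod 256 = 242 → 69 f2.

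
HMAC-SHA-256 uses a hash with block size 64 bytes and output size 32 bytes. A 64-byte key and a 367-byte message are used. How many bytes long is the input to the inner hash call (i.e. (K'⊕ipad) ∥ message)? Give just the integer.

Key is 64 ≤ 64 bytes, zero-padded: |K'| = 64.
Inner input = (K'⊕ipad) ∥ m → 64 + 367 = 431 bytes.

431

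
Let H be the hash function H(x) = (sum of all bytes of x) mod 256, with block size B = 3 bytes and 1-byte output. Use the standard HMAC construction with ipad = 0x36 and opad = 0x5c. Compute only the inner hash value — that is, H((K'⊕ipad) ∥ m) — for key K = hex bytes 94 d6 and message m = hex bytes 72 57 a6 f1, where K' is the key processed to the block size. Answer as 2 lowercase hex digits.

18

Key hex bytes 94 d6 is 2 bytes ≤ B = 3; zero-pad to 3 bytes: K' = 94 d6 00.
K' ⊕ ipad = a2 e0 36.
Inner input = a2 e0 36 ∥ 72 57 a6 f1.
Inner hash: sum = 162+224+54+114+87+166+241 = 1048; mod 256 = 24 → 18.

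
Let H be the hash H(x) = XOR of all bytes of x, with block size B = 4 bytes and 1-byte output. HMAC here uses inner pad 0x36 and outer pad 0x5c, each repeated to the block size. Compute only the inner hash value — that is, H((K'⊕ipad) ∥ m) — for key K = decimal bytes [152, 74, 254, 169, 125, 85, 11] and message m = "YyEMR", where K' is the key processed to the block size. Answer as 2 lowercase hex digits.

dc

Key decimal bytes [152, 74, 254, 169, 125, 85, 11] = 98 4a fe a9 7d 55 0b is 7 bytes > B = 4, so hash it first: H(key) = a6, then zero-pad to 4 bytes: K' = a6 00 00 00.
K' ⊕ ipad = 90 36 36 36.
Inner input = 90 36 36 36 ∥ 59 79 45 4d 52.
Inner hash: XOR 90⊕36⊕36⊕36⊕59⊕79⊕45⊕4d⊕52 = dc.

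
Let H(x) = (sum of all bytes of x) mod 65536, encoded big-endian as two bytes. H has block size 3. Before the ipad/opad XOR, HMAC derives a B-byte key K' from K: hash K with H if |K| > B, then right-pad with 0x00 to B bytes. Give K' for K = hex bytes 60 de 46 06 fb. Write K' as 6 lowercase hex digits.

028500

|K| = 5 > B = 3, so first hash the key.
H(K): sum = 96+222+70+6+251 = 645 → 02 85.
Zero-pad H(K) = 02 85 to 3 bytes: K' = 02 85 00.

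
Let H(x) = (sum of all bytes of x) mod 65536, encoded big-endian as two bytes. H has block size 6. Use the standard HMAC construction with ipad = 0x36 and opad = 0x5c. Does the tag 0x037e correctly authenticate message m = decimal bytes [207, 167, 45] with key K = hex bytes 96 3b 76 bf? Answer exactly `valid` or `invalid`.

valid

Key hex bytes 96 3b 76 bf is 4 bytes ≤ B = 6; zero-pad to 6 bytes: K' = 96 3b 76 bf 00 00.
K' ⊕ ipad = a0 0d 40 89 36 36; K' ⊕ opad = ca 67 2a e3 5c 5c.
Inner hash: sum = 160+13+64+137+54+54+207+167+45 = 901 → 03 85.
Outer hash (recomputed tag): sum = 202+103+42+227+92+92+3+133 = 894 → 03 7e.
Recomputed tag = 037e; claimed = 037e → match.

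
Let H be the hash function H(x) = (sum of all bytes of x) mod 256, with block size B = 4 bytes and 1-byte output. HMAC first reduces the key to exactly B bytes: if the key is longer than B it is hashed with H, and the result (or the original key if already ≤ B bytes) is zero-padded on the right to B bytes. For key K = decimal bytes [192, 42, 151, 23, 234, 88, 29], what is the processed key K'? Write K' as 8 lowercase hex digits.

f7000000

|K| = 7 > B = 4, so first hash the key.
H(K): sum = 192+42+151+23+234+88+29 = 759; mod 256 = 247 → f7.
Zero-pad H(K) = f7 to 4 bytes: K' = f7 00 00 00.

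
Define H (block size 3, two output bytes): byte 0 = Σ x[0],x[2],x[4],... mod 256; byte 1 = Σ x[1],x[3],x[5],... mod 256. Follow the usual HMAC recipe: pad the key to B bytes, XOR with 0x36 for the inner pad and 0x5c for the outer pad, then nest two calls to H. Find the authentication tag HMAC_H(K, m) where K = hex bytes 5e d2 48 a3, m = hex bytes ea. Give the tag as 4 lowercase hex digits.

83ef

Key hex bytes 5e d2 48 a3 is 4 bytes > B = 3, so hash it first: H(key) = a6 75, then zero-pad to 3 bytes: K' = a6 75 00.
K' ⊕ ipad = 90 43 36.  K' ⊕ opad = fa 29 5c.
Inner input = (K'⊕ipad) ∥ m = 90 43 36 ∥ ea.
Inner hash: even-index sum = 198 mod 256 = 198; odd-index sum = 301 mod 256 = 45 → c6 2d.
Outer input = (K'⊕opad) ∥ inner = fa 29 5c ∥ c6 2d.
Outer hash (tag): even-index sum = 387 mod 256 = 131; odd-index sum = 239 mod 256 = 239 → 83 ef.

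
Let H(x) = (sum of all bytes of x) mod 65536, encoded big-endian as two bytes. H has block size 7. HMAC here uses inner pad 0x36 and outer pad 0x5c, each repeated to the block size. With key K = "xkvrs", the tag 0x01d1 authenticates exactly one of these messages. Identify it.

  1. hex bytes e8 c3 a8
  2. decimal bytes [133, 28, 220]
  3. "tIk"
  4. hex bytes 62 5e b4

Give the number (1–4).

Key "xkvrs" = 78 6b 76 72 73 is 5 bytes ≤ B = 7; zero-pad to 7 bytes: K' = 78 6b 76 72 73 00 00.
K' ⊕ ipad = 4e 5d 40 44 45 36 36; K' ⊕ opad = 24 37 2a 2e 2f 5c 5c.
m1: inner = H(4e 5d 40 44 45 36 36 e8 c3 a8) = 04 33; tag = H(24 37 2a 2e 2f 5c 5c 04 33) = 01d1 ← matches
m2: inner = H(4e 5d 40 44 45 36 36 85 1c dc) = 03 5d; tag = H(24 37 2a 2e 2f 5c 5c 03 5d) = 01fa
m3: inner = H(4e 5d 40 44 45 36 36 74 49 6b) = 03 08; tag = H(24 37 2a 2e 2f 5c 5c 03 08) = 01a5
m4: inner = H(4e 5d 40 44 45 36 36 62 5e b4) = 03 54; tag = H(24 37 2a 2e 2f 5c 5c 03 54) = 01f1

1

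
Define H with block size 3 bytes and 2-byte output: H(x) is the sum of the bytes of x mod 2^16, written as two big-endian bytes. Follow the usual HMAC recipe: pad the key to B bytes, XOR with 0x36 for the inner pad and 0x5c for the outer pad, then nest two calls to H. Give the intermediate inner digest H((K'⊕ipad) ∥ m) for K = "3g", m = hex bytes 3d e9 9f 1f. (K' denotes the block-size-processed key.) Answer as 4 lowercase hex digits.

Key "3g" = 33 67 is 2 bytes ≤ B = 3; zero-pad to 3 bytes: K' = 33 67 00.
K' ⊕ ipad = 05 51 36.
Inner input = 05 51 36 ∥ 3d e9 9f 1f.
Inner hash: sum = 5+81+54+61+233+159+31 = 624 → 02 70.

0270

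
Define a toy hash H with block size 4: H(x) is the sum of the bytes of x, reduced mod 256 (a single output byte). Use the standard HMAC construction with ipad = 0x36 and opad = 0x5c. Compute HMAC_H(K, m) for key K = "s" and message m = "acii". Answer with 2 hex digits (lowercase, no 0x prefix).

Key "s" = 73 is 1 byte ≤ B = 4; zero-pad to 4 bytes: K' = 73 00 00 00.
K' ⊕ ipad = 45 36 36 36.  K' ⊕ opad = 2f 5c 5c 5c.
Inner input = (K'⊕ipad) ∥ m = 45 36 36 36 ∥ 61 63 69 69.
Inner hash: sum = 69+54+54+54+97+99+105+105 = 637; mod 256 = 125 → 7d.
Outer input = (K'⊕opad) ∥ inner = 2f 5c 5c 5c ∥ 7d.
Outer hash (tag): sum = 47+92+92+92+125 = 448; mod 256 = 192 → c0.

c0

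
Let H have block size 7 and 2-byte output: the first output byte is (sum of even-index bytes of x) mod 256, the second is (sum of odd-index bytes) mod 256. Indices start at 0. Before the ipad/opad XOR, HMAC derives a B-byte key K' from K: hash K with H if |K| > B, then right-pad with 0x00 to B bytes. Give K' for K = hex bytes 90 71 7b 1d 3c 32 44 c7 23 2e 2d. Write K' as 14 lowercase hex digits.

|K| = 11 > B = 7, so first hash the key.
H(K): even-index sum = 475 mod 256 = 219; odd-index sum = 437 mod 256 = 181 → db b5.
Zero-pad H(K) = db b5 to 7 bytes: K' = db b5 00 00 00 00 00.

dbb50000000000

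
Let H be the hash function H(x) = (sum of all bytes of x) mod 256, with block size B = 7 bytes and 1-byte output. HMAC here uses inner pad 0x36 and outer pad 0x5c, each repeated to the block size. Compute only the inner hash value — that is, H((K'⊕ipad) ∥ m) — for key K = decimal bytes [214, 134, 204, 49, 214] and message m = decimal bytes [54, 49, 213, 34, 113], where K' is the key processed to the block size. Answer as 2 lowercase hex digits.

Key decimal bytes [214, 134, 204, 49, 214] = d6 86 cc 31 d6 is 5 bytes ≤ B = 7; zero-pad to 7 bytes: K' = d6 86 cc 31 d6 00 00.
K' ⊕ ipad = e0 b0 fa 07 e0 36 36.
Inner input = e0 b0 fa 07 e0 36 36 ∥ 36 31 d5 22 71.
Inner hash: sum = 224+176+250+7+224+54+54+54+49+213+34+113 = 1452; mod 256 = 172 → ac.

ac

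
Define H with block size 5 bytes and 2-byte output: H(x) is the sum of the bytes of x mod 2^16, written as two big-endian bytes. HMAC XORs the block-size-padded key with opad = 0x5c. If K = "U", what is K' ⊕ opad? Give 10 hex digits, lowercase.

Key "U" = 55 is 1 byte ≤ B = 5; zero-pad to 5 bytes: K' = 55 00 00 00 00.
XOR each byte with 0x5c: 55⊕5c=09, 00⊕5c=5c, 00⊕5c=5c, 00⊕5c=5c, 00⊕5c=5c.

095c5c5c5c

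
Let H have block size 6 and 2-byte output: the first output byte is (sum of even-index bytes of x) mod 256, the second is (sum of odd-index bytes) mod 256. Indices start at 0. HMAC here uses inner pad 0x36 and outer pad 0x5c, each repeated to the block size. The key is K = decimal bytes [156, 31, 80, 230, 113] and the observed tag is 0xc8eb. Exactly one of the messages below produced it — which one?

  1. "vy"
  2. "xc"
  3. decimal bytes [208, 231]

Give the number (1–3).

2

Key decimal bytes [156, 31, 80, 230, 113] = 9c 1f 50 e6 71 is 5 bytes ≤ B = 6; zero-pad to 6 bytes: K' = 9c 1f 50 e6 71 00.
K' ⊕ ipad = aa 29 66 d0 47 36; K' ⊕ opad = c0 43 0c ba 2d 5c.
m1: inner = H(aa 29 66 d0 47 36 76 79) = cd a8; tag = H(c0 43 0c ba 2d 5c cd a8) = c601
m2: inner = H(aa 29 66 d0 47 36 78 63) = cf 92; tag = H(c0 43 0c ba 2d 5c cf 92) = c8eb ← matches
m3: inner = H(aa 29 66 d0 47 36 d0 e7) = 27 16; tag = H(c0 43 0c ba 2d 5c 27 16) = 206f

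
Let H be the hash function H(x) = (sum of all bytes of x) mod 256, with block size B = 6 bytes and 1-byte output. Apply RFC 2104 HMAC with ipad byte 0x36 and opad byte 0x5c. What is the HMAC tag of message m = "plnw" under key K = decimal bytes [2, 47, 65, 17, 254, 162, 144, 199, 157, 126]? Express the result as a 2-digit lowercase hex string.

Key decimal bytes [2, 47, 65, 17, 254, 162, 144, 199, 157, 126] = 02 2f 41 11 fe a2 90 c7 9d 7e is 10 bytes > B = 6, so hash it first: H(key) = 95, then zero-pad to 6 bytes: K' = 95 00 00 00 00 00.
K' ⊕ ipad = a3 36 36 36 36 36.  K' ⊕ opad = c9 5c 5c 5c 5c 5c.
Inner input = (K'⊕ipad) ∥ m = a3 36 36 36 36 36 ∥ 70 6c 6e 77.
Inner hash: sum = 163+54+54+54+54+54+112+108+110+119 = 882; mod 256 = 114 → 72.
Outer input = (K'⊕opad) ∥ inner = c9 5c 5c 5c 5c 5c ∥ 72.
Outer hash (tag): sum = 201+92+92+92+92+92+114 = 775; mod 256 = 7 → 07.

07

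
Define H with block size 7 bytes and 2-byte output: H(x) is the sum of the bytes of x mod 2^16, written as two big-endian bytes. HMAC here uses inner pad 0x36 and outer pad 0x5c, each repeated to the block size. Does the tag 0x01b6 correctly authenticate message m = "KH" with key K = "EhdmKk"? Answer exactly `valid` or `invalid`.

Key "EhdmKk" = 45 68 64 6d 4b 6b is 6 bytes ≤ B = 7; zero-pad to 7 bytes: K' = 45 68 64 6d 4b 6b 00.
K' ⊕ ipad = 73 5e 52 5b 7d 5d 36; K' ⊕ opad = 19 34 38 31 17 37 5c.
Inner hash: sum = 115+94+82+91+125+93+54+75+72 = 801 → 03 21.
Outer hash (recomputed tag): sum = 25+52+56+49+23+55+92+3+33 = 388 → 01 84.
Recomputed tag = 0184; claimed = 01b6 → mismatch.

invalid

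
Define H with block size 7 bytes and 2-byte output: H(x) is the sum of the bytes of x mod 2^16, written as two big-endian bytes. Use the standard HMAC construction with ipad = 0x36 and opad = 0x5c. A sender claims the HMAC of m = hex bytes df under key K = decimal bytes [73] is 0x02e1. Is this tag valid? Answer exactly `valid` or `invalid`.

Key decimal bytes [73] = 49 is 1 byte ≤ B = 7; zero-pad to 7 bytes: K' = 49 00 00 00 00 00 00.
K' ⊕ ipad = 7f 36 36 36 36 36 36; K' ⊕ opad = 15 5c 5c 5c 5c 5c 5c.
Inner hash: sum = 127+54+54+54+54+54+54+223 = 674 → 02 a2.
Outer hash (recomputed tag): sum = 21+92+92+92+92+92+92+2+162 = 737 → 02 e1.
Recomputed tag = 02e1; claimed = 02e1 → match.

valid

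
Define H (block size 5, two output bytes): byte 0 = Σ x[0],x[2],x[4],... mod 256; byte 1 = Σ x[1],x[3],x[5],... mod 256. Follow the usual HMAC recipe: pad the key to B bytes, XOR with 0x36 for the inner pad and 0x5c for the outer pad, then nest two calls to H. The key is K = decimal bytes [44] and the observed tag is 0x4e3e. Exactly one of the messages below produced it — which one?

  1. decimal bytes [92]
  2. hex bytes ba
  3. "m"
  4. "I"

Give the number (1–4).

Key decimal bytes [44] = 2c is 1 byte ≤ B = 5; zero-pad to 5 bytes: K' = 2c 00 00 00 00.
K' ⊕ ipad = 1a 36 36 36 36; K' ⊕ opad = 70 5c 5c 5c 5c.
m1: inner = H(1a 36 36 36 36 5c) = 86 c8; tag = H(70 5c 5c 5c 5c 86 c8) = f03e
m2: inner = H(1a 36 36 36 36 ba) = 86 26; tag = H(70 5c 5c 5c 5c 86 26) = 4e3e ← matches
m3: inner = H(1a 36 36 36 36 6d) = 86 d9; tag = H(70 5c 5c 5c 5c 86 d9) = 013e
m4: inner = H(1a 36 36 36 36 49) = 86 b5; tag = H(70 5c 5c 5c 5c 86 b5) = dd3e

2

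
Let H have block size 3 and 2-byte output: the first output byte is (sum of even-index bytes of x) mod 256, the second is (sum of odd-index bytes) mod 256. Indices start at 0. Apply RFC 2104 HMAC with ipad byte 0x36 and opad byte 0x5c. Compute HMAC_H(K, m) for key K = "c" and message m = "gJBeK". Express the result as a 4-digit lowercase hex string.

c596

Key "c" = 63 is 1 byte ≤ B = 3; zero-pad to 3 bytes: K' = 63 00 00.
K' ⊕ ipad = 55 36 36.  K' ⊕ opad = 3f 5c 5c.
Inner input = (K'⊕ipad) ∥ m = 55 36 36 ∥ 67 4a 42 65 4b.
Inner hash: even-index sum = 314 mod 256 = 58; odd-index sum = 298 mod 256 = 42 → 3a 2a.
Outer input = (K'⊕opad) ∥ inner = 3f 5c 5c ∥ 3a 2a.
Outer hash (tag): even-index sum = 197 mod 256 = 197; odd-index sum = 150 mod 256 = 150 → c5 96.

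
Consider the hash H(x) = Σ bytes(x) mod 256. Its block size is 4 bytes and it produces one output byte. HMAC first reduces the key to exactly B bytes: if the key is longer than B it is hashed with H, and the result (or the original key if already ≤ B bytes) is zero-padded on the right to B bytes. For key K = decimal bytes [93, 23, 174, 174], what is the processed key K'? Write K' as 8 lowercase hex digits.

5d17aeae

Key decimal bytes [93, 23, 174, 174] = 5d 17 ae ae is exactly B = 4 bytes: K' = 5d 17 ae ae.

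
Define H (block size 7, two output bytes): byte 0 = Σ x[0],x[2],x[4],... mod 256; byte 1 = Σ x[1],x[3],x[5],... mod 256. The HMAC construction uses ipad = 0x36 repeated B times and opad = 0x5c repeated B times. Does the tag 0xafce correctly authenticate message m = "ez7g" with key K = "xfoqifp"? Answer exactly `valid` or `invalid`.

invalid

Key "xfoqifp" = 78 66 6f 71 69 66 70 is exactly B = 7 bytes: K' = 78 66 6f 71 69 66 70.
K' ⊕ ipad = 4e 50 59 47 5f 50 46; K' ⊕ opad = 24 3a 33 2d 35 3a 2c.
Inner hash: even-index sum = 557 mod 256 = 45; odd-index sum = 387 mod 256 = 131 → 2d 83.
Outer hash (recomputed tag): even-index sum = 315 mod 256 = 59; odd-index sum = 206 mod 256 = 206 → 3b ce.
Recomputed tag = 3bce; claimed = afce → mismatch.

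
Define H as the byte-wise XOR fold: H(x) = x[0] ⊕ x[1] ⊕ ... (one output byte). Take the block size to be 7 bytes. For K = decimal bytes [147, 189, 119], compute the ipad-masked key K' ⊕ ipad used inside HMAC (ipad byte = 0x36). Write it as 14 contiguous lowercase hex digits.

Key decimal bytes [147, 189, 119] = 93 bd 77 is 3 bytes ≤ B = 7; zero-pad to 7 bytes: K' = 93 bd 77 00 00 00 00.
XOR each byte with 0x36: 93⊕36=a5, bd⊕36=8b, 77⊕36=41, 00⊕36=36, 00⊕36=36, 00⊕36=36, 00⊕36=36.

a58b4136363636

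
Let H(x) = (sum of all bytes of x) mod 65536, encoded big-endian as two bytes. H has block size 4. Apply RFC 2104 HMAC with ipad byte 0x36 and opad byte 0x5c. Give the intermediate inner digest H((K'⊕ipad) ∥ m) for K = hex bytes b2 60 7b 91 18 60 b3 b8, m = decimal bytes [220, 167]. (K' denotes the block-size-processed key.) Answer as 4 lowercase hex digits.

0258

Key hex bytes b2 60 7b 91 18 60 b3 b8 is 8 bytes > B = 4, so hash it first: H(key) = 04 01, then zero-pad to 4 bytes: K' = 04 01 00 00.
K' ⊕ ipad = 32 37 36 36.
Inner input = 32 37 36 36 ∥ dc a7.
Inner hash: sum = 50+55+54+54+220+167 = 600 → 02 58.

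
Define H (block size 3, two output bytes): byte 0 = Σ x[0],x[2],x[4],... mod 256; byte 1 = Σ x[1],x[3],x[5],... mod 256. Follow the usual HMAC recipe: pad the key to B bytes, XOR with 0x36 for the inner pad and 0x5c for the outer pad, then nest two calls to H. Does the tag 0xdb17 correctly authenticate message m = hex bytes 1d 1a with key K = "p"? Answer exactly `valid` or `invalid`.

invalid

Key "p" = 70 is 1 byte ≤ B = 3; zero-pad to 3 bytes: K' = 70 00 00.
K' ⊕ ipad = 46 36 36; K' ⊕ opad = 2c 5c 5c.
Inner hash: even-index sum = 150 mod 256 = 150; odd-index sum = 83 mod 256 = 83 → 96 53.
Outer hash (recomputed tag): even-index sum = 219 mod 256 = 219; odd-index sum = 242 mod 256 = 242 → db f2.
Recomputed tag = dbf2; claimed = db17 → mismatch.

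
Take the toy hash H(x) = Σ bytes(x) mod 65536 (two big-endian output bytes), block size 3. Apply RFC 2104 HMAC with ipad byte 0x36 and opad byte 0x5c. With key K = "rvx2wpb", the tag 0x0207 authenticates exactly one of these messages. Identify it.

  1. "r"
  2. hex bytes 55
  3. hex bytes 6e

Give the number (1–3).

3

Key "rvx2wpb" = 72 76 78 32 77 70 62 is 7 bytes > B = 3, so hash it first: H(key) = 02 db, then zero-pad to 3 bytes: K' = 02 db 00.
K' ⊕ ipad = 34 ed 36; K' ⊕ opad = 5e 87 5c.
m1: inner = H(34 ed 36 72) = 01 c9; tag = H(5e 87 5c 01 c9) = 020b
m2: inner = H(34 ed 36 55) = 01 ac; tag = H(5e 87 5c 01 ac) = 01ee
m3: inner = H(34 ed 36 6e) = 01 c5; tag = H(5e 87 5c 01 c5) = 0207 ← matches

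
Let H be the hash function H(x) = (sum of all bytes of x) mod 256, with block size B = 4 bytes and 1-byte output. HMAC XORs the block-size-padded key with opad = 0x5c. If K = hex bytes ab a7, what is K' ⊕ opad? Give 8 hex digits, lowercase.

f7fb5c5c

Key hex bytes ab a7 is 2 bytes ≤ B = 4; zero-pad to 4 bytes: K' = ab a7 00 00.
XOR each byte with 0x5c: ab⊕5c=f7, a7⊕5c=fb, 00⊕5c=5c, 00⊕5c=5c.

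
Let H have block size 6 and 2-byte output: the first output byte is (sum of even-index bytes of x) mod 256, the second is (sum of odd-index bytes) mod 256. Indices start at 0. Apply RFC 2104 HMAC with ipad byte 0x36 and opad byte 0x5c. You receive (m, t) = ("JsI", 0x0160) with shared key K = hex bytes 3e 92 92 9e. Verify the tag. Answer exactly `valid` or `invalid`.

Key hex bytes 3e 92 92 9e is 4 bytes ≤ B = 6; zero-pad to 6 bytes: K' = 3e 92 92 9e 00 00.
K' ⊕ ipad = 08 a4 a4 a8 36 36; K' ⊕ opad = 62 ce ce c2 5c 5c.
Inner hash: even-index sum = 373 mod 256 = 117; odd-index sum = 501 mod 256 = 245 → 75 f5.
Outer hash (recomputed tag): even-index sum = 513 mod 256 = 1; odd-index sum = 737 mod 256 = 225 → 01 e1.
Recomputed tag = 01e1; claimed = 0160 → mismatch.

invalid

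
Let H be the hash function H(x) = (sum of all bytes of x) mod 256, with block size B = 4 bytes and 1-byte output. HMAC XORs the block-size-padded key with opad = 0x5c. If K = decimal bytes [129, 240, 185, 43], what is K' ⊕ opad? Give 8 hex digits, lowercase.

ddace577

Key decimal bytes [129, 240, 185, 43] = 81 f0 b9 2b is exactly B = 4 bytes: K' = 81 f0 b9 2b.
XOR each byte with 0x5c: 81⊕5c=dd, f0⊕5c=ac, b9⊕5c=e5, 2b⊕5c=77.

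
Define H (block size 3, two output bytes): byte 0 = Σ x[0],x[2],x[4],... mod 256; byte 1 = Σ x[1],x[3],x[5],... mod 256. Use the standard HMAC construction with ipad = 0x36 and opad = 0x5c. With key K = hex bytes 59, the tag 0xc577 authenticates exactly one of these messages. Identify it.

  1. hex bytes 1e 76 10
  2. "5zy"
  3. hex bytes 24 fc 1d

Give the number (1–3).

1

Key hex bytes 59 is 1 byte ≤ B = 3; zero-pad to 3 bytes: K' = 59 00 00.
K' ⊕ ipad = 6f 36 36; K' ⊕ opad = 05 5c 5c.
m1: inner = H(6f 36 36 1e 76 10) = 1b 64; tag = H(05 5c 5c 1b 64) = c577 ← matches
m2: inner = H(6f 36 36 35 7a 79) = 1f e4; tag = H(05 5c 5c 1f e4) = 457b
m3: inner = H(6f 36 36 24 fc 1d) = a1 77; tag = H(05 5c 5c a1 77) = d8fd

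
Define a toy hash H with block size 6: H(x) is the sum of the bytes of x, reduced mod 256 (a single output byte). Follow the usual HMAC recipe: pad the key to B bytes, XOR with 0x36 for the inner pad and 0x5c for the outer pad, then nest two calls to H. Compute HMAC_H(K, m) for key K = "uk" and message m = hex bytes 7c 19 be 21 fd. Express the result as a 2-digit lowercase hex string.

Key "uk" = 75 6b is 2 bytes ≤ B = 6; zero-pad to 6 bytes: K' = 75 6b 00 00 00 00.
K' ⊕ ipad = 43 5d 36 36 36 36.  K' ⊕ opad = 29 37 5c 5c 5c 5c.
Inner input = (K'⊕ipad) ∥ m = 43 5d 36 36 36 36 ∥ 7c 19 be 21 fd.
Inner hash: sum = 67+93+54+54+54+54+124+25+190+33+253 = 1001; mod 256 = 233 → e9.
Outer input = (K'⊕opad) ∥ inner = 29 37 5c 5c 5c 5c ∥ e9.
Outer hash (tag): sum = 41+55+92+92+92+92+233 = 697; mod 256 = 185 → b9.

b9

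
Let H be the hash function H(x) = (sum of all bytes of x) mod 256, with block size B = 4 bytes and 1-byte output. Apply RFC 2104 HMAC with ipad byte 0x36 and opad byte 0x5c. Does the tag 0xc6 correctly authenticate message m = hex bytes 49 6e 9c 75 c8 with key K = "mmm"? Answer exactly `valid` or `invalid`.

valid

Key "mmm" = 6d 6d 6d is 3 bytes ≤ B = 4; zero-pad to 4 bytes: K' = 6d 6d 6d 00.
K' ⊕ ipad = 5b 5b 5b 36; K' ⊕ opad = 31 31 31 5c.
Inner hash: sum = 91+91+91+54+73+110+156+117+200 = 983; mod 256 = 215 → d7.
Outer hash (recomputed tag): sum = 49+49+49+92+215 = 454; mod 256 = 198 → c6.
Recomputed tag = c6; claimed = c6 → match.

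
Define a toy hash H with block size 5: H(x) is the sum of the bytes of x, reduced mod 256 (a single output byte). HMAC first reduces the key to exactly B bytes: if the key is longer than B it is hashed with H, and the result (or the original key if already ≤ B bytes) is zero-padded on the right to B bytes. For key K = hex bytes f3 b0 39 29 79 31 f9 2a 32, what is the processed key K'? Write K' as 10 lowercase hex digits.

0400000000

|K| = 9 > B = 5, so first hash the key.
H(K): sum = 243+176+57+41+121+49+249+42+50 = 1028; mod 256 = 4 → 04.
Zero-pad H(K) = 04 to 5 bytes: K' = 04 00 00 00 00.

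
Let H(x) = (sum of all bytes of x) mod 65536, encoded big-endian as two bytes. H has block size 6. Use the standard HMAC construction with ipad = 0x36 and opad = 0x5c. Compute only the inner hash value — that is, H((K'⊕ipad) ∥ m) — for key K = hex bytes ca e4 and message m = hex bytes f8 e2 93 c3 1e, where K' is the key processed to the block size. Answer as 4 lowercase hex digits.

Key hex bytes ca e4 is 2 bytes ≤ B = 6; zero-pad to 6 bytes: K' = ca e4 00 00 00 00.
K' ⊕ ipad = fc d2 36 36 36 36.
Inner input = fc d2 36 36 36 36 ∥ f8 e2 93 c3 1e.
Inner hash: sum = 252+210+54+54+54+54+248+226+147+195+30 = 1524 → 05 f4.

05f4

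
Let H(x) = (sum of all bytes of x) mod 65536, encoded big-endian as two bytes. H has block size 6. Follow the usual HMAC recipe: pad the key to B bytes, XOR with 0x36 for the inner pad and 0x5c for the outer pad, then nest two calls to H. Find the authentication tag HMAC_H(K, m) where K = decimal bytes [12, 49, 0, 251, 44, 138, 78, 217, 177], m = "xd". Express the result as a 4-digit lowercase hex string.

0344

Key decimal bytes [12, 49, 0, 251, 44, 138, 78, 217, 177] = 0c 31 00 fb 2c 8a 4e d9 b1 is 9 bytes > B = 6, so hash it first: H(key) = 03 c6, then zero-pad to 6 bytes: K' = 03 c6 00 00 00 00.
K' ⊕ ipad = 35 f0 36 36 36 36.  K' ⊕ opad = 5f 9a 5c 5c 5c 5c.
Inner input = (K'⊕ipad) ∥ m = 35 f0 36 36 36 36 ∥ 78 64.
Inner hash: sum = 53+240+54+54+54+54+120+100 = 729 → 02 d9.
Outer input = (K'⊕opad) ∥ inner = 5f 9a 5c 5c 5c 5c ∥ 02 d9.
Outer hash (tag): sum = 95+154+92+92+92+92+2+217 = 836 → 03 44.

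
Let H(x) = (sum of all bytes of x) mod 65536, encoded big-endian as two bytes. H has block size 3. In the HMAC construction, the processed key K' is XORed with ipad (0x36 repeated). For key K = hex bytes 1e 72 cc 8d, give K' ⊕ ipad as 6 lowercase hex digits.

Key hex bytes 1e 72 cc 8d is 4 bytes > B = 3, so hash it first: H(key) = 01 e9, then zero-pad to 3 bytes: K' = 01 e9 00.
XOR each byte with 0x36: 01⊕36=37, e9⊕36=df, 00⊕36=36.

37df36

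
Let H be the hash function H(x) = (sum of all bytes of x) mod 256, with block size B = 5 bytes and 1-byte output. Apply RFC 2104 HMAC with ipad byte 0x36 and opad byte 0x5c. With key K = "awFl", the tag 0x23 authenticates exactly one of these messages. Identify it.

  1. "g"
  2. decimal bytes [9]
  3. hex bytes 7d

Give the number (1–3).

Key "awFl" = 61 77 46 6c is 4 bytes ≤ B = 5; zero-pad to 5 bytes: K' = 61 77 46 6c 00.
K' ⊕ ipad = 57 41 70 5a 36; K' ⊕ opad = 3d 2b 1a 30 5c.
m1: inner = H(57 41 70 5a 36 67) = ff; tag = H(3d 2b 1a 30 5c ff) = 0d
m2: inner = H(57 41 70 5a 36 09) = a1; tag = H(3d 2b 1a 30 5c a1) = af
m3: inner = H(57 41 70 5a 36 7d) = 15; tag = H(3d 2b 1a 30 5c 15) = 23 ← matches

3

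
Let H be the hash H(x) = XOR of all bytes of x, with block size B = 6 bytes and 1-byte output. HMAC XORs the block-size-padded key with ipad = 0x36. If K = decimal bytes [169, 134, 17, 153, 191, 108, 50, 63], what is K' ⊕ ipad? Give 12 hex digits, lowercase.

4f3636363636

Key decimal bytes [169, 134, 17, 153, 191, 108, 50, 63] = a9 86 11 99 bf 6c 32 3f is 8 bytes > B = 6, so hash it first: H(key) = 79, then zero-pad to 6 bytes: K' = 79 00 00 00 00 00.
XOR each byte with 0x36: 79⊕36=4f, 00⊕36=36, 00⊕36=36, 00⊕36=36, 00⊕36=36, 00⊕36=36.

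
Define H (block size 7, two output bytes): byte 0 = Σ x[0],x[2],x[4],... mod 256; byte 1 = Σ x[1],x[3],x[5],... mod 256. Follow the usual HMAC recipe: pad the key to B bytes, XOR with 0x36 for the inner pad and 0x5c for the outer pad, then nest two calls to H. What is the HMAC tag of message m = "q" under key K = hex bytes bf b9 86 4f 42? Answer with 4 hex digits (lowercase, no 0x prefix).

Key hex bytes bf b9 86 4f 42 is 5 bytes ≤ B = 7; zero-pad to 7 bytes: K' = bf b9 86 4f 42 00 00.
K' ⊕ ipad = 89 8f b0 79 74 36 36.  K' ⊕ opad = e3 e5 da 13 1e 5c 5c.
Inner input = (K'⊕ipad) ∥ m = 89 8f b0 79 74 36 36 ∥ 71.
Inner hash: even-index sum = 483 mod 256 = 227; odd-index sum = 431 mod 256 = 175 → e3 af.
Outer input = (K'⊕opad) ∥ inner = e3 e5 da 13 1e 5c 5c ∥ e3 af.
Outer hash (tag): even-index sum = 742 mod 256 = 230; odd-index sum = 567 mod 256 = 55 → e6 37.

e637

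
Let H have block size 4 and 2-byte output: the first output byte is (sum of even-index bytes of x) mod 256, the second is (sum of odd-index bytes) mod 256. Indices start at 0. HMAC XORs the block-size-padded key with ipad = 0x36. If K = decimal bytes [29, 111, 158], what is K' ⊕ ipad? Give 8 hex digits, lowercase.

Key decimal bytes [29, 111, 158] = 1d 6f 9e is 3 bytes ≤ B = 4; zero-pad to 4 bytes: K' = 1d 6f 9e 00.
XOR each byte with 0x36: 1d⊕36=2b, 6f⊕36=59, 9e⊕36=a8, 00⊕36=36.

2b59a836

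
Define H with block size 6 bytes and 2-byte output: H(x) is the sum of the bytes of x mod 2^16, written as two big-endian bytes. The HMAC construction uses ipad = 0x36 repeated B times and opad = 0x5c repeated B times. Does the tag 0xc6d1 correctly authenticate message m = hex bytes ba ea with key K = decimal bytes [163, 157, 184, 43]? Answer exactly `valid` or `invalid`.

Key decimal bytes [163, 157, 184, 43] = a3 9d b8 2b is 4 bytes ≤ B = 6; zero-pad to 6 bytes: K' = a3 9d b8 2b 00 00.
K' ⊕ ipad = 95 ab 8e 1d 36 36; K' ⊕ opad = ff c1 e4 77 5c 5c.
Inner hash: sum = 149+171+142+29+54+54+186+234 = 1019 → 03 fb.
Outer hash (recomputed tag): sum = 255+193+228+119+92+92+3+251 = 1233 → 04 d1.
Recomputed tag = 04d1; claimed = c6d1 → mismatch.

invalid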